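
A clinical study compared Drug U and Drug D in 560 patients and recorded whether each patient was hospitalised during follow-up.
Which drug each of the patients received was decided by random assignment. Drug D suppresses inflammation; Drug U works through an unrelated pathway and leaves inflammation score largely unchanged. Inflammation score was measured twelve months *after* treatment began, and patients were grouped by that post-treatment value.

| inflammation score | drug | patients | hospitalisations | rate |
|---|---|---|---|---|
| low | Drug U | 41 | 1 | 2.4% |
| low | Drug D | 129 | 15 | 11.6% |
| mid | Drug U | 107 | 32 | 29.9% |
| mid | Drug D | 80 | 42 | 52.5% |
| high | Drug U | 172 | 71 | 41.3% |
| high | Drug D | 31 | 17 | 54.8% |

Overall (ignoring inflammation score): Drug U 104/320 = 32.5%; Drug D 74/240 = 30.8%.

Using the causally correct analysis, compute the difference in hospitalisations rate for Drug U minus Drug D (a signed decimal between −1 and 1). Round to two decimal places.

The distribution of inflammation score is itself part of what the drug does — it is an intermediate outcome. Holding it fixed would remove that part of the effect; the total effect is the pooled difference.
The causal difference is the pooled difference: 0.325 − 0.308 = +0.017.

+0.02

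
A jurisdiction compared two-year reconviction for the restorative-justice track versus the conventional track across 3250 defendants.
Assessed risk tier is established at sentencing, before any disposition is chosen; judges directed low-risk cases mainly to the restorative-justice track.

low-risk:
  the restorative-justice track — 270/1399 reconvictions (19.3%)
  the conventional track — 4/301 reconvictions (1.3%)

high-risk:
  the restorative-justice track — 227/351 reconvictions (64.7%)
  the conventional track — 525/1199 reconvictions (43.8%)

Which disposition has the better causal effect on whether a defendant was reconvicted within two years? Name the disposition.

Assessed risk tier differs across dispositions for reasons unrelated to any effect of the disposition itself, and it separately predicts the outcome — a classic confounder. We must compare within assessed risk tier levels.
Within each level — low-risk: 19.3% vs 1.3%; high-risk: 64.7% vs 43.8% — the conventional track is lower every time.

the conventional track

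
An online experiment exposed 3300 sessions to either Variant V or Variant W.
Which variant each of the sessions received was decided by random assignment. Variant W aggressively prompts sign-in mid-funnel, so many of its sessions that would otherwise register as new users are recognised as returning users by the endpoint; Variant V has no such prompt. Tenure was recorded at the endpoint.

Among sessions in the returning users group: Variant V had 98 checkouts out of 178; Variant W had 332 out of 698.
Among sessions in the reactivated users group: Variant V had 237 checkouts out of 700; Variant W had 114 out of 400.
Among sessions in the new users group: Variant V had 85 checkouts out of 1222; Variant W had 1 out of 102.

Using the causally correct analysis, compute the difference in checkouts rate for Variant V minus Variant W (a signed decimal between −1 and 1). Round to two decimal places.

User tenure lies on the pathway variant → user tenure → outcome, so adjusting for it blocks the indirect effect. For the total causal effect of variant, use the unadjusted pooled rates.
The causal difference is the pooled difference: 0.200 − 0.372 = -0.172.

-0.17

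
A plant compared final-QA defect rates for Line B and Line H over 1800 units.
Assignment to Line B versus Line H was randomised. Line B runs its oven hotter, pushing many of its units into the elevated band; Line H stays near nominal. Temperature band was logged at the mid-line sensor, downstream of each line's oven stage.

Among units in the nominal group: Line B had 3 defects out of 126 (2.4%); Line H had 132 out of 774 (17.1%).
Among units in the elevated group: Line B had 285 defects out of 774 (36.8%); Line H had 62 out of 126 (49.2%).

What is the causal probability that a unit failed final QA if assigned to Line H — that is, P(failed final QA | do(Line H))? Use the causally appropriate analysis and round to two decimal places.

0.22

The stratified and pooled comparisons disagree (Line B wins within each in-process temperature band; Line H wins overall), so the answer turns on the causal role of in-process temperature band.
In-process temperature band is downstream of the line. One should not condition on a consequence of treatment, so the overall rates are the right comparison.
So P(outcome | do(Line H)) is just the pooled rate for Line H: 194/900 = 0.216.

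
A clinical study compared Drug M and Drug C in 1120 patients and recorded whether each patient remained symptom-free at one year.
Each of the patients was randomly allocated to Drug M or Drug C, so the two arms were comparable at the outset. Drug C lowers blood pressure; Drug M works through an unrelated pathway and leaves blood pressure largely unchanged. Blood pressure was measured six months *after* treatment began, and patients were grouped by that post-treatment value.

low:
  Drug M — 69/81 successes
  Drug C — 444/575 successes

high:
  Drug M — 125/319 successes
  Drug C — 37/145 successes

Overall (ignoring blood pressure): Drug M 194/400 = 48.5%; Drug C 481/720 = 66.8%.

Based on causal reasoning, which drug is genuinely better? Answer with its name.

Drug C

Stratifying would compare drugs among patients the drugs themselves sorted into blood pressure groups — a form of selection on an intermediate. The unconditioned pooled rates give the total causal effect.
Pooled: Drug M 48.5% vs Drug C 66.8%; Drug C is higher overall.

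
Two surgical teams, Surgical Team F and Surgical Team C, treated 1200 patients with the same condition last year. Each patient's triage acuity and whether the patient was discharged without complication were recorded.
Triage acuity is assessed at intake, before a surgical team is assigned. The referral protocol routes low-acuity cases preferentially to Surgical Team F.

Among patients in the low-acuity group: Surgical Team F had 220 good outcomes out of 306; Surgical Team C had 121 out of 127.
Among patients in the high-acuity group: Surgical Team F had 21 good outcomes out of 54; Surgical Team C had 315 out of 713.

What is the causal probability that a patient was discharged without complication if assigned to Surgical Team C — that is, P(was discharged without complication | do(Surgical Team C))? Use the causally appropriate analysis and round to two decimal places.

Nothing the surgical team does changes triage acuity; the imbalance is an allocation artefact. With triage acuity also predicting the outcome, the pooled figure is confounded, and the within-stratum comparison is the causal one.
Standardising Surgical Team C to the population triage acuity mix: 0.361·121/127 + 0.639·315/713 = 0.626.

0.63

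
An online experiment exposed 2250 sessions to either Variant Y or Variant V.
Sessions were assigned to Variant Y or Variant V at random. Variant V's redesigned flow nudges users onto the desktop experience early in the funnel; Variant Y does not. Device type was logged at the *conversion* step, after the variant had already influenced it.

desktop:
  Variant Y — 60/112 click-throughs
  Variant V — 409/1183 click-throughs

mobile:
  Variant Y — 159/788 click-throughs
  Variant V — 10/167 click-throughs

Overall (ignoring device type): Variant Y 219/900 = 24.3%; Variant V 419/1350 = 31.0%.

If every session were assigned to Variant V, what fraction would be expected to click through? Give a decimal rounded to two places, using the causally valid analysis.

Within every device type level Variant Y has the higher rate, yet pooled Variant V does — Simpson's reversal.
Because the variant influences device type, device type is a post-treatment mediator, not a confounder. Stratifying on it would bias the estimate; the causal effect is the crude pooled difference.
So P(outcome | do(Variant V)) is just the pooled rate for Variant V: 419/1350 = 0.310.

0.31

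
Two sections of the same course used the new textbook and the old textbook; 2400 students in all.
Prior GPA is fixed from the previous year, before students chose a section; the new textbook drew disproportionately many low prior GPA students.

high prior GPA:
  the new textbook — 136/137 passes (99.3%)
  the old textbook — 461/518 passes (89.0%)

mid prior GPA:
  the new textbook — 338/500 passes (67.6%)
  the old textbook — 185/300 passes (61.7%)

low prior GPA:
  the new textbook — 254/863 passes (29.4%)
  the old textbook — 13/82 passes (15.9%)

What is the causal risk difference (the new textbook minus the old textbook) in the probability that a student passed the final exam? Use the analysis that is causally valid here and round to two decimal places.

Within every prior GPA band level the new textbook has the higher rate, yet pooled the old textbook does — Simpson's reversal.
Prior GPA band is set before the teaching method has any effect — it is not caused by the teaching method — and it independently drives the outcome. That makes it a confounder, so the causal comparison is within prior GPA band levels.
Adjusting over the population distribution of prior GPA band: 0.273·(0.993−0.890) + 0.333·(0.676−0.617) + 0.394·(0.294−0.159) = +0.101.

+0.10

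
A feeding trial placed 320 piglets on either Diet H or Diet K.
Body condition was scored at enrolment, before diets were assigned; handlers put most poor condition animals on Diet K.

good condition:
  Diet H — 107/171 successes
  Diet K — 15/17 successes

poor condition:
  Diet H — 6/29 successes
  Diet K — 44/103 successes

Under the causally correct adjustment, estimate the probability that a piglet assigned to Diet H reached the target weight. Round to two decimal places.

Within every starting body condition level Diet K has the higher rate, yet pooled Diet H does — Simpson's reversal.
Here starting body condition is a common cause — it drives both which diet a case falls under and the outcome. The crude comparison mixes populations; the stratum-specific rates are the causally relevant ones.
Standardising Diet H to the population starting body condition mix: 0.588·107/171 + 0.412·6/29 = 0.453.

0.45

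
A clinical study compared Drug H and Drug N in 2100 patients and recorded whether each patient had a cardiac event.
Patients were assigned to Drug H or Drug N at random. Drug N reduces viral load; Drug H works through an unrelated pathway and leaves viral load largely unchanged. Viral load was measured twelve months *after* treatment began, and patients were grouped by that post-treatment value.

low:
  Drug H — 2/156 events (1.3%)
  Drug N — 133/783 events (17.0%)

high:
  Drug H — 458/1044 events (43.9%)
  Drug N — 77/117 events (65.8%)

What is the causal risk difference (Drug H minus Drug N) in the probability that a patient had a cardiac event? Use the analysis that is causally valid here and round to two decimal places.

The viral load-specific comparison favours Drug H throughout, but the pooled figures favour Drug N. The question is whether to condition on viral load.
Viral load here is a post-treatment variable shaped by the drug; conditioning on it would introduce bias rather than remove it. The overall comparison is the causal one.
The causal difference is the pooled difference: 0.383 − 0.233 = +0.150.

+0.15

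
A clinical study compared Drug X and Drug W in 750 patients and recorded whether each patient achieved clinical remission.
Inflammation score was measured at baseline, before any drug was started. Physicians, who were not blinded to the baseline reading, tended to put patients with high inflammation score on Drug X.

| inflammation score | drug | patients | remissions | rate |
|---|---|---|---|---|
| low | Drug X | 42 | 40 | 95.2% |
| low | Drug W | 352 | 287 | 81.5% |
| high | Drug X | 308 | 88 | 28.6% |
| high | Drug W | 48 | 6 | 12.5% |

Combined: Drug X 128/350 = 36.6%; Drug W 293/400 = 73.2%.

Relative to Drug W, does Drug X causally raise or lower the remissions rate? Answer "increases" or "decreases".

increases

The inflammation score-specific comparison favours Drug X throughout, but the pooled figures favour Drug W. The question is whether to condition on inflammation score.
Inflammation score differs across drugs for reasons unrelated to any effect of the drug itself, and it separately predicts the outcome — a classic confounder. We must compare within inflammation score levels.
Within each level — low: 95.2% vs 81.5%; high: 28.6% vs 12.5% — Drug X is higher every time.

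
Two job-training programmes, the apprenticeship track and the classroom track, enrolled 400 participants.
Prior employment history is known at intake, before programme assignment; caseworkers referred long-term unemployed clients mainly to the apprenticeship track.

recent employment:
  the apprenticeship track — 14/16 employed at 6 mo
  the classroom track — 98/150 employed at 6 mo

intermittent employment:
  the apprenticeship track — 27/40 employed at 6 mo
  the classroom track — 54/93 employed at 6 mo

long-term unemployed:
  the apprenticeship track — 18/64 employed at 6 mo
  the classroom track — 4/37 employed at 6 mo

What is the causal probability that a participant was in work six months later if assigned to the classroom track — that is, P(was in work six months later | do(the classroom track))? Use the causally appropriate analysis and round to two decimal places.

0.49

Here prior employment history is a common cause — it drives both which programme a case falls under and the outcome. The crude comparison mixes populations; the stratum-specific rates are the causally relevant ones.
Standardising the classroom track to the population prior employment history mix: 0.415·98/150 + 0.333·54/93 + 0.253·4/37 = 0.491.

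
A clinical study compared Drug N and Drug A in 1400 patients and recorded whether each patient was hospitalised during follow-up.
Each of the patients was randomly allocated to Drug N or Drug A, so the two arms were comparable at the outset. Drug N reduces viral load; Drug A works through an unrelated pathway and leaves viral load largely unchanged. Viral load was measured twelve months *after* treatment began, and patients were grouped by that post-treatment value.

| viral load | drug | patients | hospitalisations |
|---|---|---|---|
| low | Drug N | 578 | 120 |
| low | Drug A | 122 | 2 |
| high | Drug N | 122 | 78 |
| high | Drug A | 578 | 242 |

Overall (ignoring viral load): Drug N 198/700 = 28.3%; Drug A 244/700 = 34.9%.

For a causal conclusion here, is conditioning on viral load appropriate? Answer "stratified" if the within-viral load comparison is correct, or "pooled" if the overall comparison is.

pooled

Viral load is recorded after the drug and is itself shifted by it — it sits on the causal path from drug to outcome. Conditioning on a mediator would strip out part of the effect we want; the pooled comparison gives the total causal effect.
Pooled: Drug N 28.3% vs Drug A 34.9%; Drug N is lower overall.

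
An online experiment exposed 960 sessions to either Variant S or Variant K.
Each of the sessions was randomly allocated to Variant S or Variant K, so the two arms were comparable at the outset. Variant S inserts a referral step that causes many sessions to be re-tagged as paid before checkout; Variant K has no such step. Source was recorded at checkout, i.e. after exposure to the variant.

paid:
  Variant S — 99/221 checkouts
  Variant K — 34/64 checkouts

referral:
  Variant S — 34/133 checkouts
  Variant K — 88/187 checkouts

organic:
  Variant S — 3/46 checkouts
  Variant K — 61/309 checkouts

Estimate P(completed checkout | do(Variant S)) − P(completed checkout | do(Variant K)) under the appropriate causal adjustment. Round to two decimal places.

+0.01

Traffic source is downstream of the variant. One should not condition on a consequence of treatment, so the overall rates are the right comparison.
The causal difference is the pooled difference: 0.340 − 0.327 = +0.013.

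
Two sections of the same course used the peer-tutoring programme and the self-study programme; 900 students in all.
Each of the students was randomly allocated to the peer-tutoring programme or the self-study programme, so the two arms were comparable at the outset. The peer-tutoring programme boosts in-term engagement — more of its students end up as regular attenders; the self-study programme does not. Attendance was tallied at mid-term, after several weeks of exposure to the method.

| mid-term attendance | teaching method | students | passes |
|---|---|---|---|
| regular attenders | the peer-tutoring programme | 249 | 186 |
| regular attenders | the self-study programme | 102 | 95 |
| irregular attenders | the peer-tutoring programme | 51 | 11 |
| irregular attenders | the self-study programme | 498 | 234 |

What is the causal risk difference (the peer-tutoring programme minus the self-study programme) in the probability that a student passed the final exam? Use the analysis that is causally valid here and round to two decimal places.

The stratified and pooled comparisons disagree (the self-study programme wins within each mid-term attendance; the peer-tutoring programme wins overall), so the answer turns on the causal role of mid-term attendance.
The distribution of mid-term attendance is itself part of what the teaching method does — it is an intermediate outcome. Holding it fixed would remove that part of the effect; the total effect is the pooled difference.
The causal difference is the pooled difference: 0.657 − 0.548 = +0.108.

+0.11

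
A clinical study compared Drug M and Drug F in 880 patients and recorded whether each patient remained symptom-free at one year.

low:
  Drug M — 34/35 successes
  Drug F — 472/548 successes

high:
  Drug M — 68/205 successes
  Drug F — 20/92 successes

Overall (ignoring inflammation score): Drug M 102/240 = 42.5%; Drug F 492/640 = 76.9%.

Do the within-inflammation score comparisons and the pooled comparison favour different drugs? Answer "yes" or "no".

yes

Within each inflammation score level (low 97.1% vs 86.1%; high 33.2% vs 21.7%), Drug M has the higher rate every time. Pooled: 42.5% vs 76.9% — Drug F has the higher rate overall. The two comparisons disagree.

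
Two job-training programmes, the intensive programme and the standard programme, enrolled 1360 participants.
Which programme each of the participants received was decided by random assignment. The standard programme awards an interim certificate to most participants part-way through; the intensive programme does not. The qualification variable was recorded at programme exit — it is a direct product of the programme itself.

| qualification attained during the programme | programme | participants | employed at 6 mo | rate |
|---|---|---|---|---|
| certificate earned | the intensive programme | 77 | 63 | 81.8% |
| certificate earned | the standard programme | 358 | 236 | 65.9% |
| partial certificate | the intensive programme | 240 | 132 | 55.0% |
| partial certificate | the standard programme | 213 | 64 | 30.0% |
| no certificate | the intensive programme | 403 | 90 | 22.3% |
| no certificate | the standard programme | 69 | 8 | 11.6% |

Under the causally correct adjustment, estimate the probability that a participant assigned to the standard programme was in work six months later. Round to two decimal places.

0.48

Qualification attained during the programme is downstream of the programme. One should not condition on a consequence of treatment, so the overall rates are the right comparison.
So P(outcome | do(the standard programme)) is just the pooled rate for the standard programme: 308/640 = 0.481.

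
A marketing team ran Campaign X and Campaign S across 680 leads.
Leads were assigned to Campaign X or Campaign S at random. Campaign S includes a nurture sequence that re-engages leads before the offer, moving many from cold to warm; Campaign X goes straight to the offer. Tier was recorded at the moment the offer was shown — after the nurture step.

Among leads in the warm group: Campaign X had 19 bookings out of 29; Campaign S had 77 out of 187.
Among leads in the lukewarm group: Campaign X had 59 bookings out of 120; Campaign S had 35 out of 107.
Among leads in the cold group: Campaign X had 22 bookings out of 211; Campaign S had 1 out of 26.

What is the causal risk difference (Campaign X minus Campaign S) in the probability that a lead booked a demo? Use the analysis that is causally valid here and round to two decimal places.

The stratified and pooled comparisons disagree (Campaign X wins within each engagement tier; Campaign S wins overall), so the answer turns on the causal role of engagement tier.
Engagement tier here is a post-treatment variable shaped by the campaign; conditioning on it would introduce bias rather than remove it. The overall comparison is the causal one.
The causal difference is the pooled difference: 0.278 − 0.353 = -0.075.

-0.08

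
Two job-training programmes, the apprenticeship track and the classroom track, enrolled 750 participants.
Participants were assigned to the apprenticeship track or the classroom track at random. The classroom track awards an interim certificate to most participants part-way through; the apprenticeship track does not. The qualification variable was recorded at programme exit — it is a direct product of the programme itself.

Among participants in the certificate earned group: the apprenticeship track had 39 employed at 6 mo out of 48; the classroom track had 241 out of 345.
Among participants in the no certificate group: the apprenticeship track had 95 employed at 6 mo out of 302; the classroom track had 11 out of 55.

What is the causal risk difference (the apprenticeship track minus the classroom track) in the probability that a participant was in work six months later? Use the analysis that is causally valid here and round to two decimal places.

-0.25

Within every qualification attained during the programme level the apprenticeship track has the higher rate, yet pooled the classroom track does — Simpson's reversal.
Qualification attained during the programme is recorded after the programme and is itself shifted by it — it sits on the causal path from programme to outcome. Conditioning on a mediator would strip out part of the effect we want; the pooled comparison gives the total causal effect.
The causal difference is the pooled difference: 0.383 − 0.630 = -0.247.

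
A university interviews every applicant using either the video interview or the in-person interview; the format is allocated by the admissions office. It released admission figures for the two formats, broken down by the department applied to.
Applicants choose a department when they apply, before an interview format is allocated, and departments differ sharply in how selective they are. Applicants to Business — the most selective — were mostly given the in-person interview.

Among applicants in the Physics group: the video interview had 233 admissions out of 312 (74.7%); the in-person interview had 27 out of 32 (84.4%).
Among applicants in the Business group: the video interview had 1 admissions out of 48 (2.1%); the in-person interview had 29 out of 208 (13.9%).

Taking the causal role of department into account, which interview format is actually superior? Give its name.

the in-person interview

Within every department level the in-person interview has the higher rate, yet pooled the video interview does — Simpson's reversal.
Department satisfies the back-door criterion: it is not a descendant of the interview format, and it blocks the spurious path from interview format to outcome. Adjusting for it (i.e., using the within-department rates) gives the causal effect.
Within each level — Physics: 74.7% vs 84.4%; Business: 2.1% vs 13.9% — the in-person interview is higher every time.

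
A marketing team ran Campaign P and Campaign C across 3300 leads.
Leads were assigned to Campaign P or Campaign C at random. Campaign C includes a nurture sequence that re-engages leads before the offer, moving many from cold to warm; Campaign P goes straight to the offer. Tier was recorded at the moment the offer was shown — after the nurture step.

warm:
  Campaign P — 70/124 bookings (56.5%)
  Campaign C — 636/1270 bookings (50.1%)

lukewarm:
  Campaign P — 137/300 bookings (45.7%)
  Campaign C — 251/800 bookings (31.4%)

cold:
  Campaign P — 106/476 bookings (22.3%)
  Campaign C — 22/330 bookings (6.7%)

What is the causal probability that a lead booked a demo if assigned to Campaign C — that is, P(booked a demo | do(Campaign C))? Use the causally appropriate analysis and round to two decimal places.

Engagement tier is recorded after the campaign and is itself shifted by it — it sits on the causal path from campaign to outcome. Conditioning on a mediator would strip out part of the effect we want; the pooled comparison gives the total causal effect.
So P(outcome | do(Campaign C)) is just the pooled rate for Campaign C: 909/2400 = 0.379.

0.38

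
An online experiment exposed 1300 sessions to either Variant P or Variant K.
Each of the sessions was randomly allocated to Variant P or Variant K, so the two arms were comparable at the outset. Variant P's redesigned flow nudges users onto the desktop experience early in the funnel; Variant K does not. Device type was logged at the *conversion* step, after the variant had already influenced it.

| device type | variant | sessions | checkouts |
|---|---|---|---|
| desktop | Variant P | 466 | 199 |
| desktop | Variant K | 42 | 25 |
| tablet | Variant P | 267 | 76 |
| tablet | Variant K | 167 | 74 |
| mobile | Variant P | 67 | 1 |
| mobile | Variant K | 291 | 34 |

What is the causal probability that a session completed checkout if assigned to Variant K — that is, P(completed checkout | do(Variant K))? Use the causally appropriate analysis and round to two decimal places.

0.27

Device type lies on the pathway variant → device type → outcome, so adjusting for it blocks the indirect effect. For the total causal effect of variant, use the unadjusted pooled rates.
So P(outcome | do(Variant K)) is just the pooled rate for Variant K: 133/500 = 0.266.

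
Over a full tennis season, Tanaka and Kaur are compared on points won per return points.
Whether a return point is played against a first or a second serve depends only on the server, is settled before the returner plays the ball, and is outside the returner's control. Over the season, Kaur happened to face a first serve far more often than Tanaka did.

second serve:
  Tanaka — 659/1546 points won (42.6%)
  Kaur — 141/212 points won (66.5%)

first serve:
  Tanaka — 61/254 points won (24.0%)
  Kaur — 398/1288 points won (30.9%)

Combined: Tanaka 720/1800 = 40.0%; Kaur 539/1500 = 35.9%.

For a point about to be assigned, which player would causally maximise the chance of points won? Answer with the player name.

Kaur

Serve type satisfies the back-door criterion: it is not a descendant of the player, and it blocks the spurious path from player to outcome. Adjusting for it (i.e., using the within-serve type rates) gives the causal effect.
Within each level — second serve: 42.6% vs 66.5%; first serve: 24.0% vs 30.9% — Kaur is higher every time.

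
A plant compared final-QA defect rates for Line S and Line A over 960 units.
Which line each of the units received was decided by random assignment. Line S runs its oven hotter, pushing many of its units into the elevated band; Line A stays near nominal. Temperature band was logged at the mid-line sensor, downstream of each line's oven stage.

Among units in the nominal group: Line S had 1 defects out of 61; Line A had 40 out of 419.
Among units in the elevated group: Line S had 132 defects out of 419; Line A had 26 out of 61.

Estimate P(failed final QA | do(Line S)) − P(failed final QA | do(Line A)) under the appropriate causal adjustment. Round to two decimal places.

+0.14

Within every in-process temperature band level Line S has the lower rate, yet pooled Line A does — Simpson's reversal.
The distribution of in-process temperature band is itself part of what the line does — it is an intermediate outcome. Holding it fixed would remove that part of the effect; the total effect is the pooled difference.
The causal difference is the pooled difference: 0.277 − 0.138 = +0.140.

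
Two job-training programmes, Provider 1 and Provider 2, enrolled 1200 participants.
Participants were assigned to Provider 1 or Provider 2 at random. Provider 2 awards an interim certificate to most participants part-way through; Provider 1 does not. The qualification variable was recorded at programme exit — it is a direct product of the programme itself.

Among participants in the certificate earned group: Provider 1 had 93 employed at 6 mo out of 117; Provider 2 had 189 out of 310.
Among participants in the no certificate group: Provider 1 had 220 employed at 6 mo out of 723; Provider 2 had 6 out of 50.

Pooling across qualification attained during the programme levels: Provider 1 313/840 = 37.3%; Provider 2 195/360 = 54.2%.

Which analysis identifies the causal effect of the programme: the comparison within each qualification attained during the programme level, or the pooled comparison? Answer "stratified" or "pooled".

Because the programme influences qualification attained during the programme, qualification attained during the programme is a post-treatment mediator, not a confounder. Stratifying on it would bias the estimate; the causal effect is the crude pooled difference.
Pooled: Provider 1 37.3% vs Provider 2 54.2%; Provider 2 is higher overall.

pooled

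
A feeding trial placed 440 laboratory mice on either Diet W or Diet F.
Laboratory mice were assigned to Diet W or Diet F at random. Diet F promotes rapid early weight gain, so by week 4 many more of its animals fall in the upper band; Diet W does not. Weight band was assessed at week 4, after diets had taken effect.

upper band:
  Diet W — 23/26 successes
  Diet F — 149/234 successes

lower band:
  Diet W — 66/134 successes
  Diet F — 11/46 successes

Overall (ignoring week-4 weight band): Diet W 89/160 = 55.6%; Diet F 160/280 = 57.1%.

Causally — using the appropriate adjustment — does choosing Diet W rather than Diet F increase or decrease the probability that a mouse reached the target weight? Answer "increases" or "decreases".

decreases

The stratified and pooled comparisons disagree (Diet W wins within each week-4 weight band; Diet F wins overall), so the answer turns on the causal role of week-4 weight band.
The distribution of week-4 weight band is itself part of what the diet does — it is an intermediate outcome. Holding it fixed would remove that part of the effect; the total effect is the pooled difference.
Pooled: Diet W 55.6% vs Diet F 57.1%; Diet F is higher overall.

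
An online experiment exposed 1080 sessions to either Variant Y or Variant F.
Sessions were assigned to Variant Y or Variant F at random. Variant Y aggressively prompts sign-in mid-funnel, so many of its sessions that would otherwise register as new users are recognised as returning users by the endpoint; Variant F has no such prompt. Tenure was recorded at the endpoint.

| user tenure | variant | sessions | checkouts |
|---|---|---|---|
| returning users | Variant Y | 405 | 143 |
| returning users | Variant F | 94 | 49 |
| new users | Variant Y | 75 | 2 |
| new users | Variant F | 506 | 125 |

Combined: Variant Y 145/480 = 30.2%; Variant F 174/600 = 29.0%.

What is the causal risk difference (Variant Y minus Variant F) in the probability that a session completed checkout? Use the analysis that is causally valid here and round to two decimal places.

Stratifying would compare variants among sessions the variants themselves sorted into user tenure groups — a form of selection on an intermediate. The unconditioned pooled rates give the total causal effect.
The causal difference is the pooled difference: 0.302 − 0.290 = +0.012.

+0.01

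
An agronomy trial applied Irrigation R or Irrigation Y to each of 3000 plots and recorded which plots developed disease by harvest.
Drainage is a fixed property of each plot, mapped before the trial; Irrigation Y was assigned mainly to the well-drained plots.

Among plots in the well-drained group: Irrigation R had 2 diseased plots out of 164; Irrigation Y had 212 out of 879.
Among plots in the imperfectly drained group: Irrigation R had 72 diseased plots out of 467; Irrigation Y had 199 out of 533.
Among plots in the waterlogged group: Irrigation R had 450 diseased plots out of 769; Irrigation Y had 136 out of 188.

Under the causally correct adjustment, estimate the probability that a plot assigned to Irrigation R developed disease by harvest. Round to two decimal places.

0.24

Since field drainage is a pre-existing factor (not a product of the irrigation) and it affects the outcome on its own, it is a confounder. The stratified rates, not the pooled rate, identify the causal effect.
Standardising Irrigation R to the population field drainage mix: 0.348·2/164 + 0.333·72/467 + 0.319·450/769 = 0.242.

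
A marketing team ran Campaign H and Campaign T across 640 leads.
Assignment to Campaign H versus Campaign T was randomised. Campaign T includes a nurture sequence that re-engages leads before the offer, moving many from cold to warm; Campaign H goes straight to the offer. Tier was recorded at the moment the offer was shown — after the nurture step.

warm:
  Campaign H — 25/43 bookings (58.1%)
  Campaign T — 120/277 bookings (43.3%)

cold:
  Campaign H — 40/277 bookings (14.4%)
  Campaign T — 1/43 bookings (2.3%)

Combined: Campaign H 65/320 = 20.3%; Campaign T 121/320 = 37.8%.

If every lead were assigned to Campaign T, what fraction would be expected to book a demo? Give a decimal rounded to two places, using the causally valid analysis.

The stratified and pooled comparisons disagree (Campaign H wins within each engagement tier; Campaign T wins overall), so the answer turns on the causal role of engagement tier.
Stratifying would compare campaigns among leads the campaigns themselves sorted into engagement tier groups — a form of selection on an intermediate. The unconditioned pooled rates give the total causal effect.
So P(outcome | do(Campaign T)) is just the pooled rate for Campaign T: 121/320 = 0.378.

0.38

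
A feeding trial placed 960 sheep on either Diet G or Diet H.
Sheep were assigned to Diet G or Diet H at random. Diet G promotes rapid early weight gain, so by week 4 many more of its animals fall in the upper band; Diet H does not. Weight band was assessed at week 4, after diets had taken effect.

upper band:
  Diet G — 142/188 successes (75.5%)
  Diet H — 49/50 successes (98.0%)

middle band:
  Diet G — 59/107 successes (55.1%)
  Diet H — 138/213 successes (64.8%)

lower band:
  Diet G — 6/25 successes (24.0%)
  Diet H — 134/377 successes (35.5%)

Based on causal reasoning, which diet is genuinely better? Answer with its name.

Diet G

Diet H is higher inside every week-4 weight band stratum but Diet G is higher in aggregate. Whether to stratify depends on how week-4 weight band relates to the diet.
The distribution of week-4 weight band is itself part of what the diet does — it is an intermediate outcome. Holding it fixed would remove that part of the effect; the total effect is the pooled difference.
Pooled: Diet G 64.7% vs Diet H 50.2%; Diet G is higher overall.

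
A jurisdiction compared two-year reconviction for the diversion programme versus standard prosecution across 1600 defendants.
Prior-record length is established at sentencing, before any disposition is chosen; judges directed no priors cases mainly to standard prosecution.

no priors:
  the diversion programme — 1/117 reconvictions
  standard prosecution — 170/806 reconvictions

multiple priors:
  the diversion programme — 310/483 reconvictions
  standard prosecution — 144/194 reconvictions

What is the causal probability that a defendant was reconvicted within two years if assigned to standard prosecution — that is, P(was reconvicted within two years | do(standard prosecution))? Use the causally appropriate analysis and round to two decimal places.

The prior-record length-specific comparison favours the diversion programme throughout, but the pooled figures favour standard prosecution. The question is whether to condition on prior-record length.
Prior-record length satisfies the back-door criterion: it is not a descendant of the disposition, and it blocks the spurious path from disposition to outcome. Adjusting for it (i.e., using the within-prior-record length rates) gives the causal effect.
Standardising standard prosecution to the population prior-record length mix: 0.577·170/806 + 0.423·144/194 = 0.436.

0.44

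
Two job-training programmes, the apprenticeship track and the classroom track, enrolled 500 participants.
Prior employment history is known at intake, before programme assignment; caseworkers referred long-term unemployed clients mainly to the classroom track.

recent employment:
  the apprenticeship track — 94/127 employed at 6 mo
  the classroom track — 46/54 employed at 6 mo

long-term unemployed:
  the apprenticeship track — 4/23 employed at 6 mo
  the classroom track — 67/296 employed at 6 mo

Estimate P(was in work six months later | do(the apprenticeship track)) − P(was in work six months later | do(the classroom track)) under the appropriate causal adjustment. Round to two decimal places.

The prior employment history-specific comparison favours the classroom track throughout, but the pooled figures favour the apprenticeship track. The question is whether to condition on prior employment history.
Nothing the programme does changes prior employment history; the imbalance is an allocation artefact. With prior employment history also predicting the outcome, the pooled figure is confounded, and the within-stratum comparison is the causal one.
Adjusting over the population distribution of prior employment history: 0.362·(0.740−0.852) + 0.638·(0.174−0.226) = -0.074.

-0.07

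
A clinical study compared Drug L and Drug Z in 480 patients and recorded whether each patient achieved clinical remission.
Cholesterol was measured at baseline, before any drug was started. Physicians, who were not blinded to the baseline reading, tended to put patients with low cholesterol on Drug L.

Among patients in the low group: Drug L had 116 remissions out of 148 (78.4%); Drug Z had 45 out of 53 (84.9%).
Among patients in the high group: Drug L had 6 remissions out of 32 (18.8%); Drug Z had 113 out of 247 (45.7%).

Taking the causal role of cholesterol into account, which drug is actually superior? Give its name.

Drug Z

Cholesterol differs across drugs for reasons unrelated to any effect of the drug itself, and it separately predicts the outcome — a classic confounder. We must compare within cholesterol levels.
Within each level — low: 78.4% vs 84.9%; high: 18.8% vs 45.7% — Drug Z is higher every time.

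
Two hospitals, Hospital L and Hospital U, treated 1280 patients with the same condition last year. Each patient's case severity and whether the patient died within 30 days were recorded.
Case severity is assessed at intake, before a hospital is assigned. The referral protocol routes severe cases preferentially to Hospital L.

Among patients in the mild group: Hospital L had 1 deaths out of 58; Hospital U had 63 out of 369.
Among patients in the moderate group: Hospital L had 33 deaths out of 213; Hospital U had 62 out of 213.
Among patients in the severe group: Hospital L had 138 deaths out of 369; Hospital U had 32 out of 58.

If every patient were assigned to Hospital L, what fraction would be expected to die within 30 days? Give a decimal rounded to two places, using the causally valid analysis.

The stratified and pooled comparisons disagree (Hospital L wins within each case severity; Hospital U wins overall), so the answer turns on the causal role of case severity.
Case severity satisfies the back-door criterion: it is not a descendant of the hospital, and it blocks the spurious path from hospital to outcome. Adjusting for it (i.e., using the within-case severity rates) gives the causal effect.
Standardising Hospital L to the population case severity mix: 0.334·1/58 + 0.333·33/213 + 0.334·138/369 = 0.182.

0.18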